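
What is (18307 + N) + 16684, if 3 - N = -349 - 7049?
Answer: 42392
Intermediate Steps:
N = 7401 (N = 3 - (-349 - 7049) = 3 - 1*(-7398) = 3 + 7398 = 7401)
(18307 + N) + 16684 = (18307 + 7401) + 16684 = 25708 + 16684 = 42392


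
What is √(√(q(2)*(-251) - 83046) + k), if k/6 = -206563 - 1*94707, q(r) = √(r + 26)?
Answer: √(-1807620 + √2*√(-41523 - 251*√7)) ≈ 0.11 + 1344.5*I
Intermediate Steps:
q(r) = √(26 + r)
k = -1807620 (k = 6*(-206563 - 1*94707) = 6*(-206563 - 94707) = 6*(-301270) = -1807620)
√(√(q(2)*(-251) - 83046) + k) = √(√(√(26 + 2)*(-251) - 83046) - 1807620) = √(√(√28*(-251) - 83046) - 1807620) = √(√((2*√7)*(-251) - 83046) - 1807620) = √(√(-502*√7 - 83046) - 1807620) = √(√(-83046 - 502*√7) - 1807620) = √(-1807620 + √(-83046 - 502*√7))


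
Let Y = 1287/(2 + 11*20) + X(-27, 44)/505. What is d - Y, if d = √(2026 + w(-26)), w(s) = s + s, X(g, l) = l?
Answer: -219901/37370 + √1974 ≈ 38.545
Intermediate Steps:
w(s) = 2*s
Y = 219901/37370 (Y = 1287/(2 + 11*20) + 44/505 = 1287/(2 + 220) + 44*(1/505) = 1287/222 + 44/505 = 1287*(1/222) + 44/505 = 429/74 + 44/505 = 219901/37370 ≈ 5.8844)
d = √1974 (d = √(2026 + 2*(-26)) = √(2026 - 52) = √1974 ≈ 44.430)
d - Y = √1974 - 1*219901/37370 = √1974 - 219901/37370 = -219901/37370 + √1974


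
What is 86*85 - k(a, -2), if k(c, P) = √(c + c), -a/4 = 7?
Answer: 7310 - 2*I*√14 ≈ 7310.0 - 7.4833*I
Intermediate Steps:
a = -28 (a = -4*7 = -28)
k(c, P) = √2*√c (k(c, P) = √(2*c) = √2*√c)
86*85 - k(a, -2) = 86*85 - √2*√(-28) = 7310 - √2*2*I*√7 = 7310 - 2*I*√14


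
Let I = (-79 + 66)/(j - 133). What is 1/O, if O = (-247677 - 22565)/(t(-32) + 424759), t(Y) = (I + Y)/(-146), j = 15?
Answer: -7317751815/4655729176 ≈ -1.5718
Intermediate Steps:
I = 13/118 (I = (-79 + 66)/(15 - 133) = -13/(-118) = -13*(-1/118) = 13/118 ≈ 0.11017)
t(Y) = -13/17228 - Y/146 (t(Y) = (13/118 + Y)/(-146) = (13/118 + Y)*(-1/146) = -13/17228 - Y/146)
O = -4655729176/7317751815 (O = (-247677 - 22565)/((-13/17228 - 1/146*(-32)) + 424759) = -270242/((-13/17228 + 16/73) + 424759) = -270242/(3763/17228 + 424759) = -270242/7317751815/17228 = -270242*17228/7317751815 = -4655729176/7317751815 ≈ -0.63622)
1/O = 1/(-4655729176/7317751815) = -7317751815/4655729176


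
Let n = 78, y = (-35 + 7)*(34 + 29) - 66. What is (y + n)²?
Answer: 3069504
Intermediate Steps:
y = -1830 (y = -28*63 - 66 = -1764 - 66 = -1830)
(y + n)² = (-1830 + 78)² = (-1752)² = 3069504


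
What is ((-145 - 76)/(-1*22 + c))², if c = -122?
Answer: 48841/20736 ≈ 2.3554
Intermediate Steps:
((-145 - 76)/(-1*22 + c))² = ((-145 - 76)/(-1*22 - 122))² = (-221/(-22 - 122))² = (-221/(-144))² = (-221*(-1/144))² = (221/144)² = 48841/20736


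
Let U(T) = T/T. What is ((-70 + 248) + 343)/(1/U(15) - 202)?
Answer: -521/201 ≈ -2.5920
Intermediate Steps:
U(T) = 1
((-70 + 248) + 343)/(1/U(15) - 202) = ((-70 + 248) + 343)/(1/1 - 202) = (178 + 343)/(1 - 202) = 521/(-201) = 521*(-1/201) = -521/201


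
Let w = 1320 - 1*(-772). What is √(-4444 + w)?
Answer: 28*I*√3 ≈ 48.497*I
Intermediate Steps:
w = 2092 (w = 1320 + 772 = 2092)
√(-4444 + w) = √(-4444 + 2092) = √(-2352) = 28*I*√3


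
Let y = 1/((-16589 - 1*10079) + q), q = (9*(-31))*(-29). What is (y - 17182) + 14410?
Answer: -51495445/18577 ≈ -2772.0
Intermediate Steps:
q = 8091 (q = -279*(-29) = 8091)
y = -1/18577 (y = 1/((-16589 - 1*10079) + 8091) = 1/((-16589 - 10079) + 8091) = 1/(-26668 + 8091) = 1/(-18577) = -1/18577 ≈ -5.3830e-5)
(y - 17182) + 14410 = (-1/18577 - 17182) + 14410 = -319190015/18577 + 14410 = -51495445/18577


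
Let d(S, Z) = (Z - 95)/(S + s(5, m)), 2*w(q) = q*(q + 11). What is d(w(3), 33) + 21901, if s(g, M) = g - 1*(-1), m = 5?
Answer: 591265/27 ≈ 21899.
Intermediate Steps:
s(g, M) = 1 + g (s(g, M) = g + 1 = 1 + g)
w(q) = q*(11 + q)/2 (w(q) = (q*(q + 11))/2 = (q*(11 + q))/2 = q*(11 + q)/2)
d(S, Z) = (-95 + Z)/(6 + S) (d(S, Z) = (Z - 95)/(S + (1 + 5)) = (-95 + Z)/(S + 6) = (-95 + Z)/(6 + S))
d(w(3), 33) + 21901 = (-95 + 33)/(6 + (1/2)*3*(11 + 3)) + 21901 = -62/(6 + (1/2)*3*14) + 21901 = -62/(6 + 21) + 21901 = -62/27 + 21901 = 591265/27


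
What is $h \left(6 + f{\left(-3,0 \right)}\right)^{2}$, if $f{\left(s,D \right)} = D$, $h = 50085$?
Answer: $1803060$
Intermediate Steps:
$h \left(6 + f{\left(-3,0 \right)}\right)^{2} = 50085 \left(6 + 0\right)^{2} = 50085 \cdot 6^{2} = 50085 \cdot 36 = 1803060$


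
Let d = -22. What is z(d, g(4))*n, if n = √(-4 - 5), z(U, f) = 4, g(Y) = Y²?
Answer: 12*I ≈ 12.0*I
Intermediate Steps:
n = 3*I (n = √(-9) = 3*I ≈ 3.0*I)
z(d, g(4))*n = 4*(3*I) = 12*I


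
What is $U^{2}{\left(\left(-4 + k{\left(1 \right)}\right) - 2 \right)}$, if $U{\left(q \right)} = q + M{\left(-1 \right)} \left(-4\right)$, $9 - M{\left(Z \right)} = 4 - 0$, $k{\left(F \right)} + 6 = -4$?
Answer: $1296$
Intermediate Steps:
$k{\left(F \right)} = -10$ ($k{\left(F \right)} = -6 - 4 = -10$)
$M{\left(Z \right)} = 5$ ($M{\left(Z \right)} = 9 - \left(4 - 0\right) = 9 - \left(4 + 0\right) = 9 - 4 = 5$)
$U{\left(q \right)} = -20 + q$ ($U{\left(q \right)} = q + 5 \left(-4\right) = q - 20 = -20 + q$)
$U^{2}{\left(\left(-4 + k{\left(1 \right)}\right) - 2 \right)} = \left(-20 - 16\right)^{2} = \left(-36\right)^{2} = 1296$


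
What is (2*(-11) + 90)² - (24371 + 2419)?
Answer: -22166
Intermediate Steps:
(2*(-11) + 90)² - (24371 + 2419) = (-22 + 90)² - 1*26790 = 68² - 26790 = 4624 - 26790 = -22166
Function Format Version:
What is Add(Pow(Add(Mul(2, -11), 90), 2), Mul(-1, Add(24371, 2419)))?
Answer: -22166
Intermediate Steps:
Add(Pow(Add(Mul(2, -11), 90), 2), Mul(-1, Add(24371, 2419))) = Add(Pow(Add(-22, 90), 2), Mul(-1, 26790)) = Add(Pow(68, 2), -26790) = Add(4624, -26790) = -22166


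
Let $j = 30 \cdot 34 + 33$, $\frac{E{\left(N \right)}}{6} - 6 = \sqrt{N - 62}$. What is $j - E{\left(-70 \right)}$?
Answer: $1017 - 12 i \sqrt{33} \approx 1017.0 - 68.935 i$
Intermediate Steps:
$E{\left(N \right)} = 36 + 6 \sqrt{-62 + N}$ ($E{\left(N \right)} = 36 + 6 \sqrt{N - 62} = 36 + 6 \sqrt{-62 + N}$)
$j = 1053$ ($j = 1020 + 33 = 1053$)
$j - E{\left(-70 \right)} = 1053 - \left(36 + 6 \sqrt{-62 - 70}\right) = 1053 - \left(36 + 6 \sqrt{-132}\right) = 1053 - \left(36 + 6 \cdot 2 i \sqrt{33}\right) = 1053 - \left(36 + 12 i \sqrt{33}\right) = 1017 - 12 i \sqrt{33}$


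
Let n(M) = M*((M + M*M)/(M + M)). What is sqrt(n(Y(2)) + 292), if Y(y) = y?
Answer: sqrt(295) ≈ 17.176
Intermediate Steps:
n(M) = M/2 + M**2/2 (n(M) = M*((M + M**2)/((2*M))) = M*((M + M**2)*(1/(2*M))) = M*((M + M**2)/(2*M)) = M/2 + M**2/2)
sqrt(n(Y(2)) + 292) = sqrt((1/2)*2*(1 + 2) + 292) = sqrt((1/2)*2*3 + 292) = sqrt(3 + 292) = sqrt(295)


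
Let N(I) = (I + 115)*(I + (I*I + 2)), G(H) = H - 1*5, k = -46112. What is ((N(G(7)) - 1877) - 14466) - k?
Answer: 30705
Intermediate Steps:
G(H) = -5 + H (G(H) = H - 5 = -5 + H)
N(I) = (115 + I)*(2 + I + I²) (N(I) = (115 + I)*(I + (I² + 2)) = (115 + I)*(I + (2 + I²)) = (115 + I)*(2 + I + I²))
((N(G(7)) - 1877) - 14466) - k = (((230 + (-5 + 7)³ + 116*(-5 + 7)² + 117*(-5 + 7)) - 1877) - 14466) - 1*(-46112) = (((230 + 2³ + 116*2² + 117*2) - 1877) - 14466) + 46112 = (((230 + 8 + 116*4 + 234) - 1877) - 14466) + 46112 = (((230 + 8 + 464 + 234) - 1877) - 14466) + 46112 = ((936 - 1877) - 14466) + 46112 = (-941 - 14466) + 46112 = -15407 + 46112 = 30705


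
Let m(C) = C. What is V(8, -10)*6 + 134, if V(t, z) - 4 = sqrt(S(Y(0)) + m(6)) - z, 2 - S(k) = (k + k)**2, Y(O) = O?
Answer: 218 + 12*sqrt(2) ≈ 234.97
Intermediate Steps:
S(k) = 2 - 4*k**2 (S(k) = 2 - (k + k)**2 = 2 - (2*k)**2 = 2 - 4*k**2)
V(t, z) = 4 - z + 2*sqrt(2) (V(t, z) = 4 + (sqrt((2 - 4*0**2) + 6) - z) = 4 + (sqrt((2 - 4*0) + 6) - z) = 4 + (sqrt((2 + 0) + 6) - z) = 4 + (sqrt(2 + 6) - z) = 4 + (sqrt(8) - z) = 4 + (2*sqrt(2) - z) = 4 + (-z + 2*sqrt(2)) = 4 - z + 2*sqrt(2))
V(8, -10)*6 + 134 = (4 - 1*(-10) + 2*sqrt(2))*6 + 134 = (4 + 10 + 2*sqrt(2))*6 + 134 = (14 + 2*sqrt(2))*6 + 134 = (84 + 12*sqrt(2)) + 134 = 218 + 12*sqrt(2)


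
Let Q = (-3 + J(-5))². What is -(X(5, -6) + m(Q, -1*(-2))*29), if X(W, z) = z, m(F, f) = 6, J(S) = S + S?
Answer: -168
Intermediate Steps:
J(S) = 2*S
Q = 169 (Q = (-3 + 2*(-5))² = (-3 - 10)² = (-13)² = 169)
-(X(5, -6) + m(Q, -1*(-2))*29) = -(-6 + 6*29) = -(-6 + 174) = -1*168 = -168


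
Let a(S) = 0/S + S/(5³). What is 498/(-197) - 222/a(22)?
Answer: -2738853/2167 ≈ -1263.9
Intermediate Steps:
a(S) = S/125 (a(S) = 0 + S/125 = S/125)
498/(-197) - 222/a(22) = 498/(-197) - 222/((1/125)*22) = 498*(-1/197) - 222/22/125 = -498/197 - 222*125/22 = -498/197 - 13875/11 = -2738853/2167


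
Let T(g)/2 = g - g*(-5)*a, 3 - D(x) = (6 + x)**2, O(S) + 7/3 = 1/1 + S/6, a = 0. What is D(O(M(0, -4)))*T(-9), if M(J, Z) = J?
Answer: 338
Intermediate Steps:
O(S) = -4/3 + S/6 (O(S) = -7/3 + (1/1 + S/6) = -7/3 + (1*1 + S*(1/6)) = -7/3 + (1 + S/6) = -4/3 + S/6)
D(x) = 3 - (6 + x)**2
T(g) = 2*g (T(g) = 2*(g - g*(-5)*0) = 2*(g - (-5*g)*0) = 2*(g - 1*0) = 2*(g + 0) = 2*g)
D(O(M(0, -4)))*T(-9) = (3 - (6 + (-4/3 + (1/6)*0))**2)*(2*(-9)) = (3 - (6 + (-4/3 + 0))**2)*(-18) = (3 - (6 - 4/3)**2)*(-18) = (3 - (14/3)**2)*(-18) = (3 - 1*196/9)*(-18) = (3 - 196/9)*(-18) = -169/9*(-18) = 338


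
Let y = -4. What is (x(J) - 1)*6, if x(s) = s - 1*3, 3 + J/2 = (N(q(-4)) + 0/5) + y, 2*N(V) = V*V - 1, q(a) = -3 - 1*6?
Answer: 372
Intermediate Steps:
q(a) = -9 (q(a) = -3 - 6 = -9)
N(V) = -1/2 + V**2/2 (N(V) = (V*V - 1)/2 = (V**2 - 1)/2 = (-1 + V**2)/2 = -1/2 + V**2/2)
J = 66 (J = -6 + 2*(((-1/2 + (1/2)*(-9)**2) + 0/5) - 4) = -6 + 2*(((-1/2 + (1/2)*81) + 0*(1/5)) - 4) = -6 + 2*(((-1/2 + 81/2) + 0) - 4) = -6 + 2*((40 + 0) - 4) = -6 + 2*(40 - 4) = -6 + 2*36 = -6 + 72 = 66)
x(s) = -3 + s (x(s) = s - 3 = -3 + s)
(x(J) - 1)*6 = ((-3 + 66) - 1)*6 = (63 - 1)*6 = 62*6 = 372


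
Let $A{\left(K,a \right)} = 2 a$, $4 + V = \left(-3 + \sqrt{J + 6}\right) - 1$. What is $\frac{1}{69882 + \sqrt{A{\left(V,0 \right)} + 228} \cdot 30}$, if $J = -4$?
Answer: $\frac{613}{42835866} - \frac{5 \sqrt{57}}{406940727} \approx 1.4218 \cdot 10^{-5}$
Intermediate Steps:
$V = -8 + \sqrt{2}$ ($V = -4 - \left(4 - \sqrt{-4 + 6}\right) = -4 - \left(4 - \sqrt{2}\right) = -8 + \sqrt{2} \approx -6.5858$)
$\frac{1}{69882 + \sqrt{A{\left(V,0 \right)} + 228} \cdot 30} = \frac{1}{69882 + \sqrt{2 \cdot 0 + 228} \cdot 30} = \frac{1}{69882 + \sqrt{0 + 228} \cdot 30} = \frac{1}{69882 + \sqrt{228} \cdot 30} = \frac{1}{69882 + 2 \sqrt{57} \cdot 30} = \frac{1}{69882 + 60 \sqrt{57}}$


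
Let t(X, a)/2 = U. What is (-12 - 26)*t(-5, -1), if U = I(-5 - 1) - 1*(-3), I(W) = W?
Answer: 228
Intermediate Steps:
U = -3 (U = (-5 - 1) - 1*(-3) = -6 + 3 = -3)
t(X, a) = -6 (t(X, a) = 2*(-3) = -6)
(-12 - 26)*t(-5, -1) = (-12 - 26)*(-6) = -38*(-6) = 228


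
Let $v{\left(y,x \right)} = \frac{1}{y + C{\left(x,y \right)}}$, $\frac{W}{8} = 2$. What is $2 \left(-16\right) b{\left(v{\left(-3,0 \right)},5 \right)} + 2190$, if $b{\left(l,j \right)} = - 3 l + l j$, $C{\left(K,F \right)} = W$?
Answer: $\frac{28406}{13} \approx 2185.1$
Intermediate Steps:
$W = 16$ ($W = 8 \cdot 2 = 16$)
$C{\left(K,F \right)} = 16$
$v{\left(y,x \right)} = \frac{1}{16 + y}$ ($v{\left(y,x \right)} = \frac{1}{y + 16} = \frac{1}{16 + y}$)
$b{\left(l,j \right)} = - 3 l + j l$
$2 \left(-16\right) b{\left(v{\left(-3,0 \right)},5 \right)} + 2190 = 2 \left(-16\right) \frac{-3 + 5}{16 - 3} + 2190 = - 32 \cdot \frac{1}{13} \cdot 2 + 2190 = \left(-32\right) \frac{2}{13} + 2190 = - \frac{64}{13} + 2190 = \frac{28406}{13}$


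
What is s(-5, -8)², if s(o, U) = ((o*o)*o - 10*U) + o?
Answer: 2500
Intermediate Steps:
s(o, U) = o + o³ - 10*U (s(o, U) = (o²*o - 10*U) + o = (o³ - 10*U) + o = o + o³ - 10*U)
s(-5, -8)² = (-5 + (-5)³ - 10*(-8))² = (-5 - 125 + 80)² = (-50)² = 2500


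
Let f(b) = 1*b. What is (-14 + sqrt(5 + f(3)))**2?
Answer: 204 - 56*sqrt(2) ≈ 124.80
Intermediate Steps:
f(b) = b
(-14 + sqrt(5 + f(3)))**2 = (-14 + sqrt(5 + 3))**2 = (-14 + sqrt(8))**2 = (-14 + 2*sqrt(2))**2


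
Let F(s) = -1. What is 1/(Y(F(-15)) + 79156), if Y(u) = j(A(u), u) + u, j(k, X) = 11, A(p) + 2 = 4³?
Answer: 1/79166 ≈ 1.2632e-5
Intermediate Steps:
A(p) = 62 (A(p) = -2 + 4³ = -2 + 64 = 62)
Y(u) = 11 + u
1/(Y(F(-15)) + 79156) = 1/((11 - 1) + 79156) = 1/(10 + 79156) = 1/79166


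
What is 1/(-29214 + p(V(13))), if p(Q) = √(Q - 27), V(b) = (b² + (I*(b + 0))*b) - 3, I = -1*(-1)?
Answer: -14607/426728744 - √77/426728744 ≈ -3.4251e-5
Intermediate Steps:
I = 1
V(b) = -3 + 2*b² (V(b) = (b² + (1*(b + 0))*b) - 3 = (b² + (1*b)*b) - 3 = (b² + b*b) - 3 = (b² + b²) - 3 = 2*b² - 3 = -3 + 2*b²)
p(Q) = √(-27 + Q)
1/(-29214 + p(V(13))) = 1/(-29214 + √(-27 + (-3 + 2*13²))) = 1/(-29214 + √(-27 + (-3 + 2*169))) = 1/(-29214 + √(-27 + (-3 + 338))) = 1/(-29214 + √(-27 + 335)) = 1/(-29214 + √308) = 1/(-29214 + 2*√77)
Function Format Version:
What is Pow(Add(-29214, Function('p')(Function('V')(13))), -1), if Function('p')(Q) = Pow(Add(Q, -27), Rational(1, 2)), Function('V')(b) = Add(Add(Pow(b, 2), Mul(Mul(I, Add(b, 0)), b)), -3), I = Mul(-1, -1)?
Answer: Add(Rational(-14607, 426728744), Mul(Rational(-1, 426728744), Pow(77, Rational(1, 2)))) ≈ -3.4251e-5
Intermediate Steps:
I = 1
Function('V')(b) = Add(-3, Mul(2, Pow(b, 2))) (Function('V')(b) = Add(Add(Pow(b, 2), Mul(Mul(1, Add(b, 0)), b)), -3) = Add(Add(Pow(b, 2), Mul(Mul(1, b), b)), -3) = Add(Add(Pow(b, 2), Mul(b, b)), -3) = Add(Add(Pow(b, 2), Pow(b, 2)), -3) = Add(Mul(2, Pow(b, 2)), -3) = Add(-3, Mul(2, Pow(b, 2))))
Function('p')(Q) = Pow(Add(-27, Q), Rational(1, 2))
Pow(Add(-29214, Function('p')(Function('V')(13))), -1) = Pow(Add(-29214, Pow(Add(-27, Add(-3, Mul(2, Pow(13, 2)))), Rational(1, 2))), -1) = Pow(Add(-29214, Pow(Add(-27, Add(-3, Mul(2, 169))), Rational(1, 2))), -1) = Pow(Add(-29214, Pow(Add(-27, Add(-3, 338)), Rational(1, 2))), -1) = Pow(Add(-29214, Pow(Add(-27, 335), Rational(1, 2))), -1) = Pow(Add(-29214, Pow(308, Rational(1, 2))), -1) = Pow(Add(-29214, Mul(2, Pow(77, Rational(1, 2)))), -1)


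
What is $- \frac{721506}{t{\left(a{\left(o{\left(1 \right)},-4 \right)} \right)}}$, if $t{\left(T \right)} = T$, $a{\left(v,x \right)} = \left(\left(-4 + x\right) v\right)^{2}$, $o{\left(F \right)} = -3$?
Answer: $- \frac{120251}{96} \approx -1252.6$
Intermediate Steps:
$a{\left(v,x \right)} = v^{2} \left(-4 + x\right)^{2}$ ($a{\left(v,x \right)} = \left(v \left(-4 + x\right)\right)^{2} = v^{2} \left(-4 + x\right)^{2}$)
$- \frac{721506}{t{\left(a{\left(o{\left(1 \right)},-4 \right)} \right)}} = - \frac{721506}{\left(-3\right)^{2} \left(-4 - 4\right)^{2}} = - \frac{721506}{9 \left(-8\right)^{2}} = - \frac{721506}{9 \cdot 64} = - \frac{721506}{576} = \left(-721506\right) \frac{1}{576} = - \frac{120251}{96}$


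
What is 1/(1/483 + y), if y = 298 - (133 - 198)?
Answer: 483/175330 ≈ 0.0027548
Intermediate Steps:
y = 363 (y = 298 - 1*(-65) = 298 + 65 = 363)
1/(1/483 + y) = 1/(1/483 + 363) = 1/(175330/483) = 483/175330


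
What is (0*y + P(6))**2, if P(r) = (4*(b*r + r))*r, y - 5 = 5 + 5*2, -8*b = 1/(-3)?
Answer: 22500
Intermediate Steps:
b = 1/24 (b = -1/8/(-3) = -1/8*(-1/3) = 1/24 ≈ 0.041667)
y = 20 (y = 5 + (5 + 5*2) = 5 + (5 + 10) = 5 + 15 = 20)
P(r) = 25*r**2/6 (P(r) = (4*(r/24 + r))*r = (4*(25*r/24))*r = (25*r/6)*r = 25*r**2/6)
(0*y + P(6))**2 = (0*20 + (25/6)*6**2)**2 = (0 + (25/6)*36)**2 = (0 + 150)**2 = 150**2 = 22500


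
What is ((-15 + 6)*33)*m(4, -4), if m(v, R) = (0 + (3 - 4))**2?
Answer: -297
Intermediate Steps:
m(v, R) = 1 (m(v, R) = (0 - 1)**2 = (-1)**2 = 1)
((-15 + 6)*33)*m(4, -4) = ((-15 + 6)*33)*1 = -9*33*1 = -297*1 = -297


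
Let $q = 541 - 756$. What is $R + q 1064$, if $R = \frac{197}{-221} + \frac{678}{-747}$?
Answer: $- \frac{12588533039}{55029} \approx -2.2876 \cdot 10^{5}$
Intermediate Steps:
$q = -215$
$R = - \frac{98999}{55029}$ ($R = 197 \left(- \frac{1}{221}\right) + 678 \left(- \frac{1}{747}\right) = - \frac{197}{221} - \frac{226}{249} = - \frac{98999}{55029} \approx -1.799$)
$R + q 1064 = - \frac{98999}{55029} - 228760 = - \frac{12588533039}{55029}$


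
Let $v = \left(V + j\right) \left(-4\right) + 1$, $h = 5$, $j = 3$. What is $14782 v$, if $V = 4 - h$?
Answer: $-103474$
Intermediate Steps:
$V = -1$ ($V = 4 - 5 = -1$)
$v = -7$ ($v = \left(-1 + 3\right) \left(-4\right) + 1 = 2 \left(-4\right) + 1 = -8 + 1 = -7$)
$14782 v = 14782 \left(-7\right) = -103474$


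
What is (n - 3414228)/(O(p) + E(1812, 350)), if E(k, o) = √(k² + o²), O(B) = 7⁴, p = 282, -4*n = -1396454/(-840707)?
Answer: -1969070889620317/566626189314 + 5740731456619*√851461/1983191662599 ≈ -804.01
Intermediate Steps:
n = -698227/1681414 (n = -(-698227)/(2*(-840707)) = -(-698227)*(-1)/(2*840707) = -¼*1396454/840707 = -698227/1681414 ≈ -0.41526)
O(B) = 2401
(n - 3414228)/(O(p) + E(1812, 350)) = (-698227/1681414 - 3414228)/(2401 + √(1812² + 350²)) = -5740731456619/(1681414*(2401 + √(3283344 + 122500))) = -5740731456619/(1681414*(2401 + √3405844)) = -5740731456619/(1681414*(2401 + 2*√851461))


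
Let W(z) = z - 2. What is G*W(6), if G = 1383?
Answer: 5532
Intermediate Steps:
W(z) = -2 + z
G*W(6) = 1383*(-2 + 6) = 1383*4 = 5532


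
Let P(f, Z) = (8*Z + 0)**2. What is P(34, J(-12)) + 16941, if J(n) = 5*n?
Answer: 247341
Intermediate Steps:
P(f, Z) = 64*Z**2 (P(f, Z) = (8*Z)**2 = 64*Z**2)
P(34, J(-12)) + 16941 = 64*(5*(-12))**2 + 16941 = 64*(-60)**2 + 16941 = 64*3600 + 16941 = 230400 + 16941 = 247341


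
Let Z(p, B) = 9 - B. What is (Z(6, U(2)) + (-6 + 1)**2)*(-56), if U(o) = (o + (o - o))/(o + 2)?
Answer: -1876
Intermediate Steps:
U(o) = o/(2 + o) (U(o) = (o + 0)/(2 + o) = o/(2 + o))
(Z(6, U(2)) + (-6 + 1)**2)*(-56) = ((9 - 2/(2 + 2)) + (-6 + 1)**2)*(-56) = ((9 - 2/4) + (-5)**2)*(-56) = ((9 - 2/4) + 25)*(-56) = ((9 - 1*1/2) + 25)*(-56) = ((9 - 1/2) + 25)*(-56) = (17/2 + 25)*(-56) = (67/2)*(-56) = -1876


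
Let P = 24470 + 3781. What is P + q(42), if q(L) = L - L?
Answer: 28251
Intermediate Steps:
P = 28251
q(L) = 0
P + q(42) = 28251 + 0 = 28251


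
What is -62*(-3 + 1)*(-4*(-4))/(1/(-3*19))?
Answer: -113088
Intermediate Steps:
-62*(-3 + 1)*(-4*(-4))/(1/(-3*19)) = -62*(-2*16)/(1/(-57)) = -(-1984)/(-1/57) = -(-1984)*(-57) = -62*1824 = -113088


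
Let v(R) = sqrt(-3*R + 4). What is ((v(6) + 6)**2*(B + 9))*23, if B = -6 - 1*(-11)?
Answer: 7084 + 3864*I*sqrt(14) ≈ 7084.0 + 14458.0*I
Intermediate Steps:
v(R) = sqrt(4 - 3*R)
B = 5 (B = -6 + 11 = 5)
((v(6) + 6)**2*(B + 9))*23 = ((sqrt(4 - 3*6) + 6)**2*(5 + 9))*23 = ((sqrt(4 - 18) + 6)**2*14)*23 = ((sqrt(-14) + 6)**2*14)*23 = ((I*sqrt(14) + 6)**2*14)*23 = ((6 + I*sqrt(14))**2*14)*23 = (14*(6 + I*sqrt(14))**2)*23 = 322*(6 + I*sqrt(14))**2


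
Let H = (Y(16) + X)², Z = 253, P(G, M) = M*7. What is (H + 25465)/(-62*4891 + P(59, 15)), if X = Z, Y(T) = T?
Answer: -97826/303137 ≈ -0.32271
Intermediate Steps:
P(G, M) = 7*M
X = 253
H = 72361 (H = (16 + 253)² = 269² = 72361)
(H + 25465)/(-62*4891 + P(59, 15)) = (72361 + 25465)/(-62*4891 + 7*15) = 97826/(-303242 + 105) = 97826/(-303137) = 97826*(-1/303137) = -97826/303137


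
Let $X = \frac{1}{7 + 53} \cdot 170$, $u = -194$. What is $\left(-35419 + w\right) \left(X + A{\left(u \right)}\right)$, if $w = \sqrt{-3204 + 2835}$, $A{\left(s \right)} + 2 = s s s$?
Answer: $\frac{1551646142281}{6} - \frac{43808299 i \sqrt{41}}{2} \approx 2.5861 \cdot 10^{11} - 1.4025 \cdot 10^{8} i$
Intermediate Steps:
$X = \frac{17}{6}$ ($X = \frac{1}{60} \cdot 170 = \frac{17}{6} \approx 2.8333$)
$A{\left(s \right)} = -2 + s^{3}$ ($A{\left(s \right)} = -2 + s s s = -2 + s^{2} s = -2 + s^{3}$)
$w = 3 i \sqrt{41}$ ($w = \sqrt{-369} = 3 i \sqrt{41} \approx 19.209 i$)
$\left(-35419 + w\right) \left(X + A{\left(u \right)}\right) = \left(-35419 + 3 i \sqrt{41}\right) \left(\frac{17}{6} + \left(-2 + \left(-194\right)^{3}\right)\right) = \left(-35419 + 3 i \sqrt{41}\right) \left(\frac{17}{6} - 7301386\right) = \left(-35419 + 3 i \sqrt{41}\right) \left(- \frac{43808299}{6}\right) = \frac{1551646142281}{6} - \frac{43808299 i \sqrt{41}}{2}$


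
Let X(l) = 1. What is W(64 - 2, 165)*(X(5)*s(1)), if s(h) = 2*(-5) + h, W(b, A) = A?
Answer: -1485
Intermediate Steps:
s(h) = -10 + h
W(64 - 2, 165)*(X(5)*s(1)) = 165*(1*(-10 + 1)) = 165*(1*(-9)) = 165*(-9) = -1485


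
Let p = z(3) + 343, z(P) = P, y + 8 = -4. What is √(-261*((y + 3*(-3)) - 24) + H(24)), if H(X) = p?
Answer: √12091 ≈ 109.96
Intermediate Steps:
y = -12 (y = -8 - 4 = -12)
p = 346 (p = 3 + 343 = 346)
H(X) = 346
√(-261*((y + 3*(-3)) - 24) + H(24)) = √(-261*((-12 + 3*(-3)) - 24) + 346) = √(-261*((-12 - 9) - 24) + 346) = √(-261*(-21 - 24) + 346) = √(-261*(-45) + 346) = √(11745 + 346) = √12091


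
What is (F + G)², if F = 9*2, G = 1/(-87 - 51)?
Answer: 6165289/19044 ≈ 323.74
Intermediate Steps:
G = -1/138 (G = 1/(-138) = -1/138 ≈ -0.0072464)
F = 18
(F + G)² = (18 - 1/138)² = (2483/138)² = 6165289/19044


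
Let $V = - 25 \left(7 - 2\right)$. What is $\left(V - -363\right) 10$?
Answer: $2380$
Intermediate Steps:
$V = -125$ ($V = \left(-25\right) 5 = -125$)
$\left(V - -363\right) 10 = \left(-125 - -363\right) 10 = \left(-125 + 363\right) 10 = 238 \cdot 10 = 2380$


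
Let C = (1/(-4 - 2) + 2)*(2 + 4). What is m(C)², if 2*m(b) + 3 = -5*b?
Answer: 841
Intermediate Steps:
C = 11 (C = (1/(-6) + 2)*6 = (-⅙ + 2)*6 = (11/6)*6 = 11)
m(b) = -3/2 - 5*b/2 (m(b) = -3/2 + (-5*b)/2 = -3/2 - 5*b/2)
m(C)² = (-3/2 - 5/2*11)² = (-3/2 - 55/2)² = (-29)² = 841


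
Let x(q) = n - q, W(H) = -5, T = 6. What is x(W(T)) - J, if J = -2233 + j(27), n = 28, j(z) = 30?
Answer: 2236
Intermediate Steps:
x(q) = 28 - q
J = -2203 (J = -2233 + 30 = -2203)
x(W(T)) - J = (28 - 1*(-5)) - 1*(-2203) = (28 + 5) + 2203 = 33 + 2203 = 2236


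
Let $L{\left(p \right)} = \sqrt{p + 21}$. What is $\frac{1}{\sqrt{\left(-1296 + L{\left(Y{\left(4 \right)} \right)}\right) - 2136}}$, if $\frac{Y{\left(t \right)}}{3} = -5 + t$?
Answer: $- \frac{i \sqrt{3}}{3 \sqrt{1144 - \sqrt{2}}} \approx - 0.01708 i$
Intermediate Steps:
$Y{\left(t \right)} = -15 + 3 t$ ($Y{\left(t \right)} = 3 \left(-5 + t\right) = -15 + 3 t$)
$L{\left(p \right)} = \sqrt{21 + p}$
$\frac{1}{\sqrt{\left(-1296 + L{\left(Y{\left(4 \right)} \right)}\right) - 2136}} = \frac{1}{\sqrt{\left(-1296 + \sqrt{21 + \left(-15 + 3 \cdot 4\right)}\right) - 2136}} = \frac{1}{\sqrt{\left(-1296 + \sqrt{21 + \left(-15 + 12\right)}\right) - 2136}} = \frac{1}{\sqrt{\left(-1296 + \sqrt{21 - 3}\right) - 2136}} = \frac{1}{\sqrt{\left(-1296 + \sqrt{18}\right) - 2136}} = \frac{1}{\sqrt{\left(-1296 + 3 \sqrt{2}\right) - 2136}} = \frac{1}{\sqrt{-3432 + 3 \sqrt{2}}}$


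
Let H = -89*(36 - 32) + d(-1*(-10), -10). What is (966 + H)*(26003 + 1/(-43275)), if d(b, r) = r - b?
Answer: 132783019232/8655 ≈ 1.5342e+7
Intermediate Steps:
H = -376 (H = -89*(36 - 32) + (-10 - (-1)*(-10)) = -89*4 + (-10 - 1*10) = -356 + (-10 - 10) = -356 - 20 = -376)
(966 + H)*(26003 + 1/(-43275)) = (966 - 376)*(26003 + 1/(-43275)) = 590*(26003 - 1/43275) = 590*(1125279824/43275) = 132783019232/8655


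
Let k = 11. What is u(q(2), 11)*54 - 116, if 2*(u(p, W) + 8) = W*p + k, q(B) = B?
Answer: 343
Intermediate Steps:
u(p, W) = -5/2 + W*p/2 (u(p, W) = -8 + (W*p + 11)/2 = -8 + (11 + W*p)/2 = -8 + (11/2 + W*p/2) = -5/2 + W*p/2)
u(q(2), 11)*54 - 116 = (-5/2 + (½)*11*2)*54 - 116 = (-5/2 + 11)*54 - 116 = (17/2)*54 - 116 = 459 - 116 = 343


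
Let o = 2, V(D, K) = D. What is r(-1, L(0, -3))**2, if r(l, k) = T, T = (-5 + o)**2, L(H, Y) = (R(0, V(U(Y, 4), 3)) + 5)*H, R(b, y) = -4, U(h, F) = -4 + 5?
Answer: 81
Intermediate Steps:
U(h, F) = 1
L(H, Y) = H (L(H, Y) = (-4 + 5)*H = 1*H = H)
T = 9 (T = (-5 + 2)**2 = (-3)**2 = 9)
r(l, k) = 9
r(-1, L(0, -3))**2 = 9**2 = 81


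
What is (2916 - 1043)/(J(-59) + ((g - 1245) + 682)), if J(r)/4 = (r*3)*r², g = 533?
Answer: -1873/2464578 ≈ -0.00075997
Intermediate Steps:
J(r) = 12*r³ (J(r) = 4*((r*3)*r²) = 4*((3*r)*r²) = 4*(3*r³) = 12*r³)
(2916 - 1043)/(J(-59) + ((g - 1245) + 682)) = (2916 - 1043)/(12*(-59)³ + ((533 - 1245) + 682)) = 1873/(12*(-205379) + (-712 + 682)) = 1873/(-2464548 - 30) = 1873/(-2464578) = 1873*(-1/2464578) = -1873/2464578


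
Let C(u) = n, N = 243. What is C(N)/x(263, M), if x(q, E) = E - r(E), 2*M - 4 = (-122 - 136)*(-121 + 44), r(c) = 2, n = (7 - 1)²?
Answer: 12/3311 ≈ 0.0036243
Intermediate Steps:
n = 36 (n = 6² = 36)
C(u) = 36
M = 9935 (M = 2 + ((-122 - 136)*(-121 + 44))/2 = 2 + (-258*(-77))/2 = 2 + (½)*19866 = 2 + 9933 = 9935)
x(q, E) = -2 + E (x(q, E) = E - 1*2 = E - 2 = -2 + E)
C(N)/x(263, M) = 36/(-2 + 9935) = 36/9933 = 36*(1/9933) = 12/3311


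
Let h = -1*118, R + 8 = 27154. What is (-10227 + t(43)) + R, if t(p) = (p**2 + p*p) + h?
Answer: 20499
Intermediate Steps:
R = 27146 (R = -8 + 27154 = 27146)
h = -118
t(p) = -118 + 2*p**2 (t(p) = (p**2 + p*p) - 118 = (p**2 + p**2) - 118 = 2*p**2 - 118 = -118 + 2*p**2)
(-10227 + t(43)) + R = (-10227 + (-118 + 2*43**2)) + 27146 = (-10227 + (-118 + 2*1849)) + 27146 = (-10227 + (-118 + 3698)) + 27146 = (-10227 + 3580) + 27146 = -6647 + 27146 = 20499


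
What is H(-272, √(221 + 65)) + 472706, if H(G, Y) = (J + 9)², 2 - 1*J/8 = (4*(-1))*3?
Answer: 487347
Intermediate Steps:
J = 112 (J = 16 - 8*4*(-1)*3 = 16 - (-32)*3 = 16 - 8*(-12) = 16 + 96 = 112)
H(G, Y) = 14641 (H(G, Y) = (112 + 9)² = 121² = 14641)
H(-272, √(221 + 65)) + 472706 = 14641 + 472706 = 487347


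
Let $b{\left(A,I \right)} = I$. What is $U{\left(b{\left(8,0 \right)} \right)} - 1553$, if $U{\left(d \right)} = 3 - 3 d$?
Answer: $-1550$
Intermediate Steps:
$U{\left(b{\left(8,0 \right)} \right)} - 1553 = \left(3 - 0\right) - 1553 = \left(3 + 0\right) - 1553 = 3 - 1553 = -1550$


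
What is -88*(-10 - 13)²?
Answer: -46552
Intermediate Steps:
-88*(-10 - 13)² = -88*(-23)² = -88*529 = -46552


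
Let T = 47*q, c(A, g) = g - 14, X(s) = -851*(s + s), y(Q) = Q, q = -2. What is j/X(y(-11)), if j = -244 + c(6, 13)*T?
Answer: -75/9361 ≈ -0.0080120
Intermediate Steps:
X(s) = -1702*s
c(A, g) = -14 + g
T = -94 (T = 47*(-2) = -94)
j = -150 (j = -244 + (-14 + 13)*(-94) = -244 - 1*(-94) = -244 + 94 = -150)
j/X(y(-11)) = -150/((-1702*(-11))) = -150/18722 = -150*1/18722 = -75/9361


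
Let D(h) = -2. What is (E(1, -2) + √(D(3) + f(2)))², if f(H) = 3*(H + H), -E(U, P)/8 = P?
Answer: (16 + √10)² ≈ 367.19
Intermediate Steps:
E(U, P) = -8*P
f(H) = 6*H (f(H) = 3*(2*H) = 6*H)
(E(1, -2) + √(D(3) + f(2)))² = (-8*(-2) + √(-2 + 6*2))² = (16 + √(-2 + 12))² = (16 + √10)²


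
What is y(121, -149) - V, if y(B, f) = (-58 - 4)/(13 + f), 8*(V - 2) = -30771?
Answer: 522897/136 ≈ 3844.8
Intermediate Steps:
V = -30755/8 (V = 2 + (⅛)*(-30771) = 2 - 30771/8 = -30755/8 ≈ -3844.4)
y(B, f) = -62/(13 + f)
y(121, -149) - V = -62/(13 - 149) - 1*(-30755/8) = -62/(-136) + 30755/8 = -62*(-1/136) + 30755/8 = 31/68 + 30755/8 = 522897/136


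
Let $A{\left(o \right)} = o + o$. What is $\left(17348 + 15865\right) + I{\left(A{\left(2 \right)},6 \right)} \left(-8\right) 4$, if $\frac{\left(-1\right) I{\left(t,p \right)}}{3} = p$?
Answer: $33789$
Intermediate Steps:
$A{\left(o \right)} = 2 o$
$I{\left(t,p \right)} = - 3 p$
$\left(17348 + 15865\right) + I{\left(A{\left(2 \right)},6 \right)} \left(-8\right) 4 = \left(17348 + 15865\right) + \left(-3\right) 6 \left(-8\right) 4 = 33213 + \left(-18\right) \left(-8\right) 4 = 33213 + 144 \cdot 4 = 33213 + 576 = 33789$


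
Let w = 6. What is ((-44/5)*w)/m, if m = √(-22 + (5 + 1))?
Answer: 66*I/5 ≈ 13.2*I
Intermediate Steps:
m = 4*I (m = √(-22 + 6) = √(-16) = 4*I ≈ 4.0*I)
((-44/5)*w)/m = (-44/5*6)/((4*I)) = (-44*⅕*6)*(-I/4) = (-44/5*6)*(-I/4) = -(-66)*I/5 = 66*I/5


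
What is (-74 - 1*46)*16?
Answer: -1920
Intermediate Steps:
(-74 - 1*46)*16 = (-74 - 46)*16 = -120*16 = -1920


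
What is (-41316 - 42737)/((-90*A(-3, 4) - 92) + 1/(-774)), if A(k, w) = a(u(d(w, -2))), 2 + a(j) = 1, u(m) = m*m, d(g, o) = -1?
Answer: 65057022/1549 ≈ 41999.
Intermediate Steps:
u(m) = m**2
a(j) = -1 (a(j) = -2 + 1 = -1)
A(k, w) = -1
(-41316 - 42737)/((-90*A(-3, 4) - 92) + 1/(-774)) = (-41316 - 42737)/((-90*(-1) - 92) + 1/(-774)) = -84053/((90 - 92) - 1/774) = -84053/(-2 - 1/774) = -84053/(-1549/774) = -84053*(-774/1549) = 65057022/1549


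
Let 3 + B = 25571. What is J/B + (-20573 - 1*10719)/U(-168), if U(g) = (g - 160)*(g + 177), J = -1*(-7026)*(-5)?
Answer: 43523131/4717296 ≈ 9.2263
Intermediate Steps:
B = 25568 (B = -3 + 25571 = 25568)
J = -35130 (J = 7026*(-5) = -35130)
U(g) = (-160 + g)*(177 + g)
J/B + (-20573 - 1*10719)/U(-168) = -35130/25568 + (-20573 - 1*10719)/(-28320 + (-168)² + 17*(-168)) = -35130*1/25568 + (-20573 - 10719)/(-28320 + 28224 - 2856) = -17565/12784 - 31292/(-2952) = -17565/12784 - 31292*(-1/2952) = -17565/12784 + 7823/738 = 43523131/4717296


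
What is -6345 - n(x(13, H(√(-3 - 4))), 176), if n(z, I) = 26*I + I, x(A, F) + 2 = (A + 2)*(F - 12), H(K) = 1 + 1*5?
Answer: -11097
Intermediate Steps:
H(K) = 6 (H(K) = 1 + 5 = 6)
x(A, F) = -2 + (-12 + F)*(2 + A) (x(A, F) = -2 + (A + 2)*(F - 12) = -2 + (2 + A)*(-12 + F) = -2 + (-12 + F)*(2 + A))
n(z, I) = 27*I
-6345 - n(x(13, H(√(-3 - 4))), 176) = -6345 - 27*176 = -6345 - 1*4752 = -6345 - 4752 = -11097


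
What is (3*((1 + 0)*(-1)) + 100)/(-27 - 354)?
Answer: -97/381 ≈ -0.25459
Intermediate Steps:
(3*((1 + 0)*(-1)) + 100)/(-27 - 354) = (3*(1*(-1)) + 100)/(-381) = (3*(-1) + 100)*(-1/381) = (-3 + 100)*(-1/381) = 97*(-1/381) = -97/381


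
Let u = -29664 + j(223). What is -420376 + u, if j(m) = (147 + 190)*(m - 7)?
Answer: -377248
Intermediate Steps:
j(m) = -2359 + 337*m (j(m) = 337*(-7 + m) = -2359 + 337*m)
u = 43128 (u = -29664 + (-2359 + 337*223) = -29664 + (-2359 + 75151) = -29664 + 72792 = 43128)
-420376 + u = -420376 + 43128 = -377248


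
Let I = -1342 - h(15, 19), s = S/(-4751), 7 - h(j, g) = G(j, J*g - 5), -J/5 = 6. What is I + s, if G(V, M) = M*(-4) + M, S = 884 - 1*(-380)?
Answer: 1785112/4751 ≈ 375.73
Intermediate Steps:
J = -30 (J = -5*6 = -30)
S = 1264 (S = 884 + 380 = 1264)
G(V, M) = -3*M (G(V, M) = -4*M + M = -3*M)
h(j, g) = -8 - 90*g (h(j, g) = 7 - (-3)*(-30*g - 5) = 7 - (-3)*(-5 - 30*g) = 7 - (15 + 90*g) = 7 + (-15 - 90*g) = -8 - 90*g)
s = -1264/4751 (s = 1264/(-4751) = 1264*(-1/4751) = -1264/4751 ≈ -0.26605)
I = 376 (I = -1342 - (-8 - 90*19) = -1342 - (-8 - 1710) = -1342 - 1*(-1718) = -1342 + 1718 = 376)
I + s = 376 - 1264/4751 = 1785112/4751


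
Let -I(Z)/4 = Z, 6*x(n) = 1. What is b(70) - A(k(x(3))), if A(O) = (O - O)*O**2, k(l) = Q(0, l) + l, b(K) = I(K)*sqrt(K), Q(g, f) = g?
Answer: -280*sqrt(70) ≈ -2342.6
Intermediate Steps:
x(n) = 1/6 (x(n) = (1/6)*1 = 1/6)
I(Z) = -4*Z
b(K) = -4*K**(3/2) (b(K) = (-4*K)*sqrt(K) = -4*K**(3/2))
k(l) = l (k(l) = 0 + l = l)
A(O) = 0 (A(O) = 0*O**2 = 0)
b(70) - A(k(x(3))) = -280*sqrt(70) - 1*0 = -280*sqrt(70) + 0 = -280*sqrt(70)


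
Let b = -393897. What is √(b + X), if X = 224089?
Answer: 4*I*√10613 ≈ 412.08*I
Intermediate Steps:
√(b + X) = √(-393897 + 224089) = √(-169808) = 4*I*√10613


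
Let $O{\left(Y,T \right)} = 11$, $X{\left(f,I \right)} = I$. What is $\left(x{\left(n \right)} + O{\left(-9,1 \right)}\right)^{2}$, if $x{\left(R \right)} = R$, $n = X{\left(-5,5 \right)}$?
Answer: $256$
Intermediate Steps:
$n = 5$
$\left(x{\left(n \right)} + O{\left(-9,1 \right)}\right)^{2} = \left(5 + 11\right)^{2} = 16^{2} = 256$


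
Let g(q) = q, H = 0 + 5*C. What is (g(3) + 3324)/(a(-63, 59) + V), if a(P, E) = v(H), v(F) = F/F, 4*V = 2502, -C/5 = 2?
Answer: 6654/1253 ≈ 5.3105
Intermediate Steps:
C = -10 (C = -5*2 = -10)
V = 1251/2 (V = (1/4)*2502 = 1251/2 ≈ 625.50)
H = -50 (H = 0 + 5*(-10) = 0 - 50 = -50)
v(F) = 1
a(P, E) = 1
(g(3) + 3324)/(a(-63, 59) + V) = (3 + 3324)/(1 + 1251/2) = 3327/(1253/2) = 3327*(2/1253) = 6654/1253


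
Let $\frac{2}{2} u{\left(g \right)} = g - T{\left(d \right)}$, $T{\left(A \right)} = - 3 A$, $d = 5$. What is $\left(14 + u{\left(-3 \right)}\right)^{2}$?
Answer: $676$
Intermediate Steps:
$u{\left(g \right)} = 15 + g$ ($u{\left(g \right)} = g - \left(-3\right) 5 = g - -15 = g + 15 = 15 + g$)
$\left(14 + u{\left(-3 \right)}\right)^{2} = \left(14 + \left(15 - 3\right)\right)^{2} = \left(14 + 12\right)^{2} = 26^{2} = 676$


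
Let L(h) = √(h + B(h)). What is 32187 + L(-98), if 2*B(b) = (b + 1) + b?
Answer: 32187 + I*√782/2 ≈ 32187.0 + 13.982*I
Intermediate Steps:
B(b) = ½ + b (B(b) = ((b + 1) + b)/2 = ((1 + b) + b)/2 = (1 + 2*b)/2 = ½ + b)
L(h) = √(½ + 2*h) (L(h) = √(h + (½ + h)) = √(½ + 2*h))
32187 + L(-98) = 32187 + √(2 + 8*(-98))/2 = 32187 + √(2 - 784)/2 = 32187 + √(-782)/2 = 32187 + (I*√782)/2 = 32187 + I*√782/2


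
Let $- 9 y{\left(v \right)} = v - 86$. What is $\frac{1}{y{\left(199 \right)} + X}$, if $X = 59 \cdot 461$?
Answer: $\frac{9}{244678} \approx 3.6783 \cdot 10^{-5}$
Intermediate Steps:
$y{\left(v \right)} = \frac{86}{9} - \frac{v}{9}$ ($y{\left(v \right)} = - \frac{v - 86}{9} = - \frac{-86 + v}{9} = \frac{86}{9} - \frac{v}{9}$)
$X = 27199$
$\frac{1}{y{\left(199 \right)} + X} = \frac{1}{\left(\frac{86}{9} - \frac{199}{9}\right) + 27199} = \frac{1}{- \frac{113}{9} + 27199} = \frac{1}{\frac{244678}{9}} = \frac{9}{244678}$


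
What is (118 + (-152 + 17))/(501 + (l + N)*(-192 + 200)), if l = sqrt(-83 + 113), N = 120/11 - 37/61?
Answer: -893111065/30477642581 + 61232776*sqrt(30)/152388212905 ≈ -0.027103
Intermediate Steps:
N = 6913/671 (N = 120*(1/11) - 37*1/61 = 120/11 - 37/61 = 6913/671 ≈ 10.303)
l = sqrt(30) ≈ 5.4772
(118 + (-152 + 17))/(501 + (l + N)*(-192 + 200)) = (118 + (-152 + 17))/(501 + (sqrt(30) + 6913/671)*(-192 + 200)) = (118 - 135)/(501 + (6913/671 + sqrt(30))*8) = -17/(501 + (55304/671 + 8*sqrt(30))) = -17/(391475/671 + 8*sqrt(30))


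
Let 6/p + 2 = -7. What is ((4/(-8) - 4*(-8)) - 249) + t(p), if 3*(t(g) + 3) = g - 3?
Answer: -3991/18 ≈ -221.72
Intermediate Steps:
p = -⅔ (p = 6/(-2 - 7) = 6/(-9) = 6*(-⅑) = -⅔ ≈ -0.66667)
t(g) = -4 + g/3 (t(g) = -3 + (g - 3)/3 = -3 + (-3 + g)/3 = -3 + (-1 + g/3) = -4 + g/3)
((4/(-8) - 4*(-8)) - 249) + t(p) = ((4/(-8) - 4*(-8)) - 249) + (-4 + (⅓)*(-⅔)) = ((4*(-⅛) + 32) - 249) + (-4 - 2/9) = ((-½ + 32) - 249) - 38/9 = (63/2 - 249) - 38/9 = -435/2 - 38/9 = -3991/18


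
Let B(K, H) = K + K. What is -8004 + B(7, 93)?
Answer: -7990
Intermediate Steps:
B(K, H) = 2*K
-8004 + B(7, 93) = -8004 + 2*7 = -8004 + 14 = -7990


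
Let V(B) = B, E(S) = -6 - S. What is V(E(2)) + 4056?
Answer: 4048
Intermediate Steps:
V(E(2)) + 4056 = (-6 - 1*2) + 4056 = (-6 - 2) + 4056 = -8 + 4056 = 4048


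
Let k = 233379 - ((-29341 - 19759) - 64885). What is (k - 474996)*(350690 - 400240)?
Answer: 6324165600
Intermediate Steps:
k = 347364 (k = 233379 - (-49100 - 64885) = 233379 - 1*(-113985) = 233379 + 113985 = 347364)
(k - 474996)*(350690 - 400240) = (347364 - 474996)*(350690 - 400240) = -127632*(-49550) = 6324165600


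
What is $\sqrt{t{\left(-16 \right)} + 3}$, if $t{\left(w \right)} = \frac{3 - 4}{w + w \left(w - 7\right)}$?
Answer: $\frac{\sqrt{23210}}{88} \approx 1.7312$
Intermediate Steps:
$t{\left(w \right)} = - \frac{1}{w + w \left(-7 + w\right)}$
$\sqrt{t{\left(-16 \right)} + 3} = \sqrt{- \frac{1}{\left(-16\right) \left(-6 - 16\right)} + 3} = \sqrt{\left(-1\right) \left(- \frac{1}{16}\right) \frac{1}{-22} + 3} = \sqrt{\left(-1\right) \left(- \frac{1}{16}\right) \left(- \frac{1}{22}\right) + 3} = \sqrt{- \frac{1}{352} + 3} = \sqrt{\frac{1055}{352}} = \frac{\sqrt{23210}}{88}$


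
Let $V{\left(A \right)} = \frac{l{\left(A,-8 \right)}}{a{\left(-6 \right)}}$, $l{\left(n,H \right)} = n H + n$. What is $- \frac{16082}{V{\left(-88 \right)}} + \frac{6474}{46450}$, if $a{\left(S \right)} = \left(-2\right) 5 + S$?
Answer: $\frac{67932559}{162575} \approx 417.85$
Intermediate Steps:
$a{\left(S \right)} = -10 + S$
$l{\left(n,H \right)} = n + H n$ ($l{\left(n,H \right)} = H n + n = n + H n$)
$V{\left(A \right)} = \frac{7 A}{16}$ ($V{\left(A \right)} = \frac{A \left(1 - 8\right)}{-10 - 6} = \frac{A \left(-7\right)}{-16} = - 7 A \left(- \frac{1}{16}\right) = \frac{7 A}{16}$)
$- \frac{16082}{V{\left(-88 \right)}} + \frac{6474}{46450} = - \frac{16082}{\frac{7}{16} \left(-88\right)} + \frac{6474}{46450} = - \frac{16082}{- \frac{77}{2}} + 6474 \cdot \frac{1}{46450} = \left(-16082\right) \left(- \frac{2}{77}\right) + \frac{3237}{23225} = \frac{2924}{7} + \frac{3237}{23225} = \frac{67932559}{162575}$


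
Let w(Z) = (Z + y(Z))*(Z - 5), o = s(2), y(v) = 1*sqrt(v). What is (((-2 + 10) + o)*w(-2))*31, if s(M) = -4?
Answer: 1736 - 868*I*sqrt(2) ≈ 1736.0 - 1227.5*I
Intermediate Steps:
y(v) = sqrt(v)
o = -4
w(Z) = (-5 + Z)*(Z + sqrt(Z)) (w(Z) = (Z + sqrt(Z))*(Z - 5) = (Z + sqrt(Z))*(-5 + Z) = (-5 + Z)*(Z + sqrt(Z)))
(((-2 + 10) + o)*w(-2))*31 = (((-2 + 10) - 4)*((-2)**2 + (-2)**(3/2) - 5*(-2) - 5*I*sqrt(2)))*31 = ((8 - 4)*(4 - 2*I*sqrt(2) + 10 - 5*I*sqrt(2)))*31 = (4*(4 - 2*I*sqrt(2) + 10 - 5*I*sqrt(2)))*31 = (4*(14 - 7*I*sqrt(2)))*31 = (56 - 28*I*sqrt(2))*31 = 1736 - 868*I*sqrt(2)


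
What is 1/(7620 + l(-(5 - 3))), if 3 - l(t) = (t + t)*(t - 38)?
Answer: 1/7463 ≈ 0.00013399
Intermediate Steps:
l(t) = 3 - 2*t*(-38 + t) (l(t) = 3 - (t + t)*(t - 38) = 3 - 2*t*(-38 + t))
1/(7620 + l(-(5 - 3))) = 1/(7620 + (3 - 2*(5 - 3)² + 76*(-(5 - 3)))) = 1/(7620 + (3 - 2*(-1*2)² + 76*(-1*2))) = 1/(7620 + (3 - 2*(-2)² + 76*(-2))) = 1/(7620 + (3 - 2*4 - 152)) = 1/(7620 + (3 - 8 - 152)) = 1/(7620 - 157) = 1/7463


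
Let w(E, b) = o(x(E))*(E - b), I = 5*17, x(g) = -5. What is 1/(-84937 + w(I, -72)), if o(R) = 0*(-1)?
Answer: -1/84937 ≈ -1.1773e-5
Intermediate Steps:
I = 85
o(R) = 0
w(E, b) = 0 (w(E, b) = 0*(E - b) = 0)
1/(-84937 + w(I, -72)) = 1/(-84937 + 0) = 1/(-84937) = -1/84937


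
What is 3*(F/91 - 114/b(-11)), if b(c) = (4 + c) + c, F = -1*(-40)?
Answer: 1849/91 ≈ 20.319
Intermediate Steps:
F = 40
b(c) = 4 + 2*c
3*(F/91 - 114/b(-11)) = 3*(40/91 - 114/(4 + 2*(-11))) = 3*(40*(1/91) - 114/(4 - 22)) = 3*(40/91 - 114/(-18)) = 3*(40/91 - 114*(-1/18)) = 3*(40/91 + 19/3) = 3*(1849/273) = 1849/91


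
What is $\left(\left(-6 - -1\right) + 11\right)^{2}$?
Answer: $36$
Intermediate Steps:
$\left(\left(-6 - -1\right) + 11\right)^{2} = \left(\left(-6 + 1\right) + 11\right)^{2} = \left(-5 + 11\right)^{2} = 6^{2} = 36$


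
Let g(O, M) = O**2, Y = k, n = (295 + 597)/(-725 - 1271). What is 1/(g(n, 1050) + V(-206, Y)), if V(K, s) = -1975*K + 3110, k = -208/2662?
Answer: 249001/102080499689 ≈ 2.4393e-6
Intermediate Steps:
n = -223/499 (n = 892/(-1996) = 892*(-1/1996) = -223/499 ≈ -0.44689)
k = -104/1331 (k = -208*1/2662 = -104/1331 ≈ -0.078137)
Y = -104/1331 ≈ -0.078137
V(K, s) = 3110 - 1975*K
1/(g(n, 1050) + V(-206, Y)) = 1/((-223/499)**2 + (3110 - 1975*(-206))) = 1/(49729/249001 + (3110 + 406850)) = 1/(49729/249001 + 409960) = 1/(102080499689/249001) = 249001/102080499689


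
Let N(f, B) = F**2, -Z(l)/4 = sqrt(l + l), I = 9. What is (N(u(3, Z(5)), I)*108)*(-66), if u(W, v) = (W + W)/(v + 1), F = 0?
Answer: 0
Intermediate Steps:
Z(l) = -4*sqrt(2)*sqrt(l) (Z(l) = -4*sqrt(l + l) = -4*sqrt(2)*sqrt(l))
u(W, v) = 2*W/(1 + v) (u(W, v) = (2*W)/(1 + v) = 2*W/(1 + v))
N(f, B) = 0 (N(f, B) = 0**2 = 0)
(N(u(3, Z(5)), I)*108)*(-66) = (0*108)*(-66) = 0*(-66) = 0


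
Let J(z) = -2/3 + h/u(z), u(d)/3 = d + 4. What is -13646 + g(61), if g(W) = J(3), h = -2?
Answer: -286582/21 ≈ -13647.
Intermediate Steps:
u(d) = 12 + 3*d (u(d) = 3*(d + 4) = 3*(4 + d) = 12 + 3*d)
J(z) = -2/3 - 2/(12 + 3*z)
g(W) = -16/21 (g(W) = 2*(-5 - 1*3)/(3*(4 + 3)) = (2/3)*(-5 - 3)/7 = (2/3)*(1/7)*(-8) = -16/21)
-13646 + g(61) = -13646 - 16/21 = -286582/21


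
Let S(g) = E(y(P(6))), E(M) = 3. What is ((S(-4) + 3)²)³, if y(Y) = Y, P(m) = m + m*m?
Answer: 46656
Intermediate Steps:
P(m) = m + m²
S(g) = 3
((S(-4) + 3)²)³ = ((3 + 3)²)³ = (6²)³ = 36³ = 46656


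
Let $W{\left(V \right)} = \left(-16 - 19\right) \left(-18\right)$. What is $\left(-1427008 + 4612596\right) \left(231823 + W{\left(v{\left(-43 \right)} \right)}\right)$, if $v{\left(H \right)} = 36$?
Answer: $740499487364$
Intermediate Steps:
$W{\left(V \right)} = 630$ ($W{\left(V \right)} = \left(-35\right) \left(-18\right) = 630$)
$\left(-1427008 + 4612596\right) \left(231823 + W{\left(v{\left(-43 \right)} \right)}\right) = \left(-1427008 + 4612596\right) \left(231823 + 630\right) = 3185588 \cdot 232453 = 740499487364$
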